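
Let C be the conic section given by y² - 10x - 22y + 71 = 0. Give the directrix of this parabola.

Only y is squared. Complete the square in y: (y - 11)² = 10(x + 5).
Vertex (-5, 11); 4p = 10 so p = 5/2. Opens right.
Directrix is the vertical line x = h − p = -5 − (5/2) = -15/2.

x = -15/2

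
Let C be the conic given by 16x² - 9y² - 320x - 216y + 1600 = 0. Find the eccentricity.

Collect terms: 16(x² - 20x) -9(y² + 24y) = -1600
Complete the square in x and y: 16(x - 10)² -9(y + 12)² = -1600 + 1600 - 1296 = -1296
Dividing both sides by -1296: (y + 12)²/144 - (x - 10)²/81 = 1
Hyperbola, center (10, -12), transverse axis vertical; a² = 144, b² = 81.
c² = a² + b² = 225, so c = 15.
e = c/a = 15/12 = 5/4.

e = 5/4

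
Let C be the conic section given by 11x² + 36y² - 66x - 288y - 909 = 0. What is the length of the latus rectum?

22/3

Rearranging, 11(x² - 6x) + 36(y² - 8y) = 909.
11(x - 3)² + 36(y - 4)² = 909 + 99 + 576 = 1584
Dividing both sides by 1584: (x - 3)²/144 + (y - 4)²/44 = 1
Ellipse, center (3, 4), major axis horizontal; a² = 144, b² = 44.
Latus rectum length = 2b²/a = 2·44/12 = 22/3.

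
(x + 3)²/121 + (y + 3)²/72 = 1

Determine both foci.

Center (-3, -3). The larger denominator 121 sits under the x-term, so the major axis is horizontal; a² = 121, b² = 72.
c² = a² - b² = 121 - 72 = 49, so c = 7.
Foci lie on the horizontal axis through the center: (h ± c, k).

(-10, -3) and (4, -3)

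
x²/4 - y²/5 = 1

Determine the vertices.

Center (0, 0). The positive term is the x-term, so the transverse axis is horizontal; a² = 4, b² = 5.
a = 2. Vertices at (h ± a, k).

(-2, 0) and (2, 0)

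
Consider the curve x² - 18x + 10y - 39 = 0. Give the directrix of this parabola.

y = 29/2

Only x is squared. Complete the square in x: (x - 9)² = -10(y - 12).
Vertex (9, 12); 4p = -10 so p = -5/2. Opens down.
Directrix is the horizontal line y = k − p = 12 − (-5/2) = 29/2.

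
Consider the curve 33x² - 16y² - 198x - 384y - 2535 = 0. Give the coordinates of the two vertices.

Group: 33(x² - 6x) -16(y² + 24y) = 2535
Completing the square gives 33(x - 3)² -16(y + 12)² = 2535 + 297 - 2304 = 528.
Dividing both sides by 528: (x - 3)²/16 - (y + 12)²/33 = 1
Hyperbola, center (3, -12), transverse axis horizontal; a² = 16, b² = 33.
a = 4. Vertices at (h ± a, k).

(-1, -12) and (7, -12)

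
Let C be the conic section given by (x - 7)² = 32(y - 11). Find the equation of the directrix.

Vertex (7, 11); 4p = 32 so p = 8. Opens up.
Directrix is the horizontal line y = k − p = 11 − (8) = 3.

y = 3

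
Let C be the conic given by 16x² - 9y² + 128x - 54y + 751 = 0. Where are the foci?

16(x² + 8x) -9(y² + 6y) = -751
Complete the square: 16(x + 4)² -9(y + 3)² = -751 + 256 - 81 = -576
Divide by -576: (y + 3)²/64 - (x + 4)²/36 = 1
Hyperbola, center (-4, -3), transverse axis vertical; a² = 64, b² = 36.
c² = a² + b² = 64 + 36 = 100, so c = 10.
Foci lie on the vertical axis through the center: (h, k ± c).

(-4, -13) and (-4, 7)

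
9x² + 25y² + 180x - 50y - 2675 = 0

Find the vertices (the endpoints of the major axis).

Rearranging, 9(x² + 20x) + 25(y² - 2y) = 2675.
9(x + 10)² + 25(y - 1)² = 2675 + 900 + 25 = 3600
Dividing both sides by 3600: (x + 10)²/400 + (y - 1)²/144 = 1
Ellipse, center (-10, 1), major axis horizontal; a² = 400, b² = 144.
a = 20. Vertices at (h ± a, k).

(-30, 1) and (10, 1)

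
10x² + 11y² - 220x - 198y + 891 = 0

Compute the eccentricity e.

Group: 10(x² - 22x) + 11(y² - 18y) = -891
10(x - 11)² + 11(y - 9)² = -891 + 1210 + 891 = 1210
Dividing both sides by 1210: (x - 11)²/121 + (y - 9)²/110 = 1
Ellipse, center (11, 9), major axis horizontal; a² = 121, b² = 110.
c² = a² - b² = 11, so c = √11.
e = c/a = √11/11.

e = √11/11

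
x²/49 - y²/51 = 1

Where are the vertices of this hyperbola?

(-7, 0) and (7, 0)

Center (0, 0). The positive term is the x-term, so the transverse axis is horizontal; a² = 49, b² = 51.
a = 7. Vertices at (h ± a, k).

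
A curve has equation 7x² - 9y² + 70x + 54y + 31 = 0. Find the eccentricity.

e = 4/3

Rearranging, 7(x² + 10x) -9(y² - 6y) = -31.
7(x + 5)² -9(y - 3)² = -31 + 175 - 81 = 63
Dividing both sides by 63: (x + 5)²/9 - (y - 3)²/7 = 1
Hyperbola, center (-5, 3), transverse axis horizontal; a² = 9, b² = 7.
c² = a² + b² = 16, so c = 4.
e = c/a = 4/3.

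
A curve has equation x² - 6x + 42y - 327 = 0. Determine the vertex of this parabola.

(3, 8)

Only x is squared. Complete the square in x: (x - 3)² = -42(y - 8).
Vertex (3, 8); 4p = -42 so p = -21/2. Opens down.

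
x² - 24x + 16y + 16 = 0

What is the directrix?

Only x is squared. Complete the square in x: (x - 12)² = -16(y - 8).
Vertex (12, 8); 4p = -16 so p = -4. Opens down.
Directrix is the horizontal line y = k − p = 8 − (-4) = 12.

y = 12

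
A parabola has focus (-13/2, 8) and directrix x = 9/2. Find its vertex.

(-1, 8)

The vertex is the midpoint between the focus and the directrix along the axis of symmetry.
Axis is horizontal (directrix is vertical). Vertex x-coordinate = (-13/2 + 9/2)/2 = -1; y-coordinate = 8.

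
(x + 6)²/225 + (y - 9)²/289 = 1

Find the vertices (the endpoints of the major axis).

Center (-6, 9). The larger denominator 289 sits under the y-term, so the major axis is vertical; a² = 289, b² = 225.
a = 17. Vertices at (h, k ± a).

(-6, -8) and (-6, 26)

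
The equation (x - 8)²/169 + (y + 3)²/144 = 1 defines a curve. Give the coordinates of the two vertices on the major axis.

(-5, -3) and (21, -3)

Center (8, -3). The larger denominator 169 sits under the x-term, so the major axis is horizontal; a² = 169, b² = 144.
a = 13. Vertices at (h ± a, k).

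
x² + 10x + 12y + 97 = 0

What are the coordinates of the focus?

Only x is squared. Complete the square in x: (x + 5)² = -12(y + 6).
Vertex (-5, -6); 4p = -12 so p = -3. Opens down.
Focus is p units from the vertex along the axis: (h, k + p).

(-5, -9)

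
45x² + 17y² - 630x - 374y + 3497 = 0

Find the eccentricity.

e = 2√35/15

45(x² - 14x) + 17(y² - 22y) = -3497
Complete the square in x and y: 45(x - 7)² + 17(y - 11)² = -3497 + 2205 + 2057 = 765
Dividing both sides by 765: (x - 7)²/17 + (y - 11)²/45 = 1
Ellipse, center (7, 11), major axis vertical; a² = 45, b² = 17.
c² = a² - b² = 28, so c = 2√7.
e = c/a = 2√7/3√5 = 2√35/15.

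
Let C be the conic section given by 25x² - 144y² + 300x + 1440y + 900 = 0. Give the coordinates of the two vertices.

(-6, 0) and (-6, 10)

Group: 25(x² + 12x) -144(y² - 10y) = -900
Completing the square gives 25(x + 6)² -144(y - 5)² = -900 + 900 - 3600 = -3600.
Divide through by -3600 to get (y - 5)²/25 - (x + 6)²/144 = 1.
Hyperbola, center (-6, 5), transverse axis vertical; a² = 25, b² = 144.
a = 5. Vertices at (h, k ± a).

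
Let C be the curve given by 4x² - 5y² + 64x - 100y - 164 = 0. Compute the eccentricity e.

e = 3/2

Collect terms: 4(x² + 16x) -5(y² + 20y) = 164
Complete the square: 4(x + 8)² -5(y + 10)² = 164 + 256 - 500 = -80
Divide through by -80 to get (y + 10)²/16 - (x + 8)²/20 = 1.
Hyperbola, center (-8, -10), transverse axis vertical; a² = 16, b² = 20.
c² = a² + b² = 36, so c = 6.
e = c/a = 6/4 = 3/2.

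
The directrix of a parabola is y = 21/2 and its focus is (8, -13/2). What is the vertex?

The vertex is the midpoint between the focus and the directrix along the axis of symmetry.
Axis is vertical (directrix is horizontal). Vertex y-coordinate = (-13/2 + 21/2)/2 = 2; x-coordinate = 8.

(8, 2)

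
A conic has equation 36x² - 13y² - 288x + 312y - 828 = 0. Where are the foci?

(4, 5) and (4, 19)

Group the x- and y-terms: 36(x² - 8x) -13(y² - 24y) = 828
36(x - 4)² -13(y - 12)² = 828 + 576 - 1872 = -468
Dividing both sides by -468: (y - 12)²/36 - (x - 4)²/13 = 1
Hyperbola, center (4, 12), transverse axis vertical; a² = 36, b² = 13.
c² = a² + b² = 36 + 13 = 49, so c = 7.
Foci lie on the vertical axis through the center: (h, k ± c).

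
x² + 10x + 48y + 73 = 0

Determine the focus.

(-5, -13)

Only x is squared. Complete the square in x: (x + 5)² = -48(y + 1).
Vertex (-5, -1); 4p = -48 so p = -12. Opens down.
Focus is p units from the vertex along the axis: (h, k + p).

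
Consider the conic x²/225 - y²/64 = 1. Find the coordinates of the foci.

(-17, 0) and (17, 0)

Center (0, 0). The positive term is the x-term, so the transverse axis is horizontal; a² = 225, b² = 64.
c² = a² + b² = 225 + 64 = 289, so c = 17.
Foci lie on the horizontal axis through the center: (h ± c, k).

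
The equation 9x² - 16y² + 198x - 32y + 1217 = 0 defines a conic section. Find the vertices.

(-11, -4) and (-11, 2)

Collect terms: 9(x² + 22x) -16(y² + 2y) = -1217
Complete the square in x and y: 9(x + 11)² -16(y + 1)² = -1217 + 1089 - 16 = -144
Divide through by -144 to get (y + 1)²/9 - (x + 11)²/16 = 1.
Hyperbola, center (-11, -1), transverse axis vertical; a² = 9, b² = 16.
a = 3. Vertices at (h, k ± a).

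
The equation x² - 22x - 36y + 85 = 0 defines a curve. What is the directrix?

Only x is squared. Complete the square in x: (x - 11)² = 36(y + 1).
Vertex (11, -1); 4p = 36 so p = 9. Opens up.
Directrix is the horizontal line y = k − p = -1 − (9) = -10.

y = -10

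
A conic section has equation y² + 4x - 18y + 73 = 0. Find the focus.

(1, 9)

Only y is squared. Complete the square in y: (y - 9)² = -4(x - 2).
Vertex (2, 9); 4p = -4 so p = -1. Opens left.
Focus is p units from the vertex along the axis: (h + p, k).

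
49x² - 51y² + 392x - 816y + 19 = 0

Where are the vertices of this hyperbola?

Collect terms: 49(x² + 8x) -51(y² + 16y) = -19
Completing the square gives 49(x + 4)² -51(y + 8)² = -19 + 784 - 3264 = -2499.
Divide through by -2499 to get (y + 8)²/49 - (x + 4)²/51 = 1.
Hyperbola, center (-4, -8), transverse axis vertical; a² = 49, b² = 51.
a = 7. Vertices at (h, k ± a).

(-4, -15) and (-4, -1)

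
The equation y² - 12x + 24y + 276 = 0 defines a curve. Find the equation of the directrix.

Only y is squared. Complete the square in y: (y + 12)² = 12(x - 11).
Vertex (11, -12); 4p = 12 so p = 3. Opens right.
Directrix is the vertical line x = h − p = 11 − (3) = 8.

x = 8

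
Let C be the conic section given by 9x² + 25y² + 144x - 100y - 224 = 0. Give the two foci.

(-16, 2) and (0, 2)

Collect terms: 9(x² + 16x) + 25(y² - 4y) = 224
9(x + 8)² + 25(y - 2)² = 224 + 576 + 100 = 900
Dividing both sides by 900: (x + 8)²/100 + (y - 2)²/36 = 1
Ellipse, center (-8, 2), major axis horizontal; a² = 100, b² = 36.
c² = a² - b² = 100 - 36 = 64, so c = 8.
Foci lie on the horizontal axis through the center: (h ± c, k).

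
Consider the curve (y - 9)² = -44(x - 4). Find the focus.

(-7, 9)

Vertex (4, 9); 4p = -44 so p = -11. Opens left.
Focus is p units from the vertex along the axis: (h + p, k).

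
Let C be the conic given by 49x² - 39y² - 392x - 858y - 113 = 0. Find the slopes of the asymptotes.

7√39/39 and -7√39/39

Group: 49(x² - 8x) -39(y² + 22y) = 113
Complete the square: 49(x - 4)² -39(y + 11)² = 113 + 784 - 4719 = -3822
Divide through by -3822 to get (y + 11)²/98 - (x - 4)²/78 = 1.
Hyperbola, center (4, -11), transverse axis vertical; a² = 98, b² = 78.
For a vertical hyperbola the asymptotes have slope ±a/b.
Here that is ±7√2/√78 = ±7√39/39.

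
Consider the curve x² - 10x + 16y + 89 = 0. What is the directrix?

Only x is squared. Complete the square in x: (x - 5)² = -16(y + 4).
Vertex (5, -4); 4p = -16 so p = -4. Opens down.
Directrix is the horizontal line y = k − p = -4 − (-4) = 0.

y = 0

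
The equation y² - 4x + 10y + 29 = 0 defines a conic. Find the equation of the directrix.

Only y is squared. Complete the square in y: (y + 5)² = 4(x - 1).
Vertex (1, -5); 4p = 4 so p = 1. Opens right.
Directrix is the vertical line x = h − p = 1 − (1) = 0.

x = 0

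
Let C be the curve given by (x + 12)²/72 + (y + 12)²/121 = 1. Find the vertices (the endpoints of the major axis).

Center (-12, -12). The larger denominator 121 sits under the y-term, so the major axis is vertical; a² = 121, b² = 72.
a = 11. Vertices at (h, k ± a).

(-12, -23) and (-12, -1)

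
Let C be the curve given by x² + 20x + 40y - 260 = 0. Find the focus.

Only x is squared. Complete the square in x: (x + 10)² = -40(y - 9).
Vertex (-10, 9); 4p = -40 so p = -10. Opens down.
Focus is p units from the vertex along the axis: (h, k + p).

(-10, -1)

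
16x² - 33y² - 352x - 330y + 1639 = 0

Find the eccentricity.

e = 7/4

Rearranging, 16(x² - 22x) -33(y² + 10y) = -1639.
Complete the square: 16(x - 11)² -33(y + 5)² = -1639 + 1936 - 825 = -528
Dividing both sides by -528: (y + 5)²/16 - (x - 11)²/33 = 1
Hyperbola, center (11, -5), transverse axis vertical; a² = 16, b² = 33.
c² = a² + b² = 49, so c = 7.
e = c/a = 7/4.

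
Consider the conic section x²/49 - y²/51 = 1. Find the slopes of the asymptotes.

√51/7 and -√51/7

Center (0, 0). The positive term is the x-term, so the transverse axis is horizontal; a² = 49, b² = 51.
For a horizontal hyperbola the asymptotes have slope ±b/a.
Here that is ±√51/7.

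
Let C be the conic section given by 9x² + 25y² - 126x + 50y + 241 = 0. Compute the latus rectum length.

18/5

9(x² - 14x) + 25(y² + 2y) = -241
Complete the square in x and y: 9(x - 7)² + 25(y + 1)² = -241 + 441 + 25 = 225
Divide through by 225 to get (x - 7)²/25 + (y + 1)²/9 = 1.
Ellipse, center (7, -1), major axis horizontal; a² = 25, b² = 9.
Latus rectum length = 2b²/a = 2·9/5 = 18/5.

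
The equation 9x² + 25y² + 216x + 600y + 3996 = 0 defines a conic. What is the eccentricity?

9(x² + 24x) + 25(y² + 24y) = -3996
Complete the square: 9(x + 12)² + 25(y + 12)² = -3996 + 1296 + 3600 = 900
Divide by 900: (x + 12)²/100 + (y + 12)²/36 = 1
Ellipse, center (-12, -12), major axis horizontal; a² = 100, b² = 36.
c² = a² - b² = 64, so c = 8.
e = c/a = 8/10 = 4/5.

e = 4/5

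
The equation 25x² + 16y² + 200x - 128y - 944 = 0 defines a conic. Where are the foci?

25(x² + 8x) + 16(y² - 8y) = 944
Complete the square in x and y: 25(x + 4)² + 16(y - 4)² = 944 + 400 + 256 = 1600
Dividing both sides by 1600: (x + 4)²/64 + (y - 4)²/100 = 1
Ellipse, center (-4, 4), major axis vertical; a² = 100, b² = 64.
c² = a² - b² = 100 - 64 = 36, so c = 6.
Foci lie on the vertical axis through the center: (h, k ± c).

(-4, -2) and (-4, 10)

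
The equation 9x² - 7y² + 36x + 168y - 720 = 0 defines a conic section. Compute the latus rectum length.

9(x² + 4x) -7(y² - 24y) = 720
Completing the square gives 9(x + 2)² -7(y - 12)² = 720 + 36 - 1008 = -252.
Divide through by -252 to get (y - 12)²/36 - (x + 2)²/28 = 1.
Hyperbola, center (-2, 12), transverse axis vertical; a² = 36, b² = 28.
Latus rectum length = 2b²/a = 2·28/6 = 28/3.

28/3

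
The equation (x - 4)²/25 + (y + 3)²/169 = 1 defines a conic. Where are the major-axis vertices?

(4, -16) and (4, 10)

Center (4, -3). The larger denominator 169 sits under the y-term, so the major axis is vertical; a² = 169, b² = 25.
a = 13. Vertices at (h, k ± a).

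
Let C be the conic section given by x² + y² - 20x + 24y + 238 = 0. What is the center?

Collect terms: (x² - 20x) + (y² + 24y) = -238
(x - 10)² + (y + 12)² = -238 + 100 + 144 = 6
So (x - 10)² + (y + 12)² = 6.
Circle centered at (10, -12) with r² = 6.

(10, -12)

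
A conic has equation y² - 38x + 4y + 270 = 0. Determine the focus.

Only y is squared. Complete the square in y: (y + 2)² = 38(x - 7).
Vertex (7, -2); 4p = 38 so p = 19/2. Opens right.
Focus is p units from the vertex along the axis: (h + p, k).

(33/2, -2)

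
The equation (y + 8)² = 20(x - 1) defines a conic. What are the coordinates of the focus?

(6, -8)

Vertex (1, -8); 4p = 20 so p = 5. Opens right.
Focus is p units from the vertex along the axis: (h + p, k).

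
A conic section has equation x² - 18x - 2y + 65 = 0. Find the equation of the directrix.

Only x is squared. Complete the square in x: (x - 9)² = 2(y + 8).
Vertex (9, -8); 4p = 2 so p = 1/2. Opens up.
Directrix is the horizontal line y = k − p = -8 − (1/2) = -17/2.

y = -17/2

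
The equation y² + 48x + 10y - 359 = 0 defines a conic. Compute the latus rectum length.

48

Only y is squared. Complete the square in y: (y + 5)² = -48(x - 8).
Vertex (8, -5); 4p = -48 so p = -12. Opens left.
Latus rectum length = |4p| = 48.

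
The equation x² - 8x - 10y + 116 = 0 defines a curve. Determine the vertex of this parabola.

Only x is squared. Complete the square in x: (x - 4)² = 10(y - 10).
Vertex (4, 10); 4p = 10 so p = 5/2. Opens up.

(4, 10)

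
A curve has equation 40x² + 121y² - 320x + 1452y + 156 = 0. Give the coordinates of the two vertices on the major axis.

(-7, -6) and (15, -6)

Group: 40(x² - 8x) + 121(y² + 12y) = -156
Complete the square in x and y: 40(x - 4)² + 121(y + 6)² = -156 + 640 + 4356 = 4840
Divide through by 4840 to get (x - 4)²/121 + (y + 6)²/40 = 1.
Ellipse, center (4, -6), major axis horizontal; a² = 121, b² = 40.
a = 11. Vertices at (h ± a, k).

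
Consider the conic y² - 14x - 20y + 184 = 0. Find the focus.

Only y is squared. Complete the square in y: (y - 10)² = 14(x - 6).
Vertex (6, 10); 4p = 14 so p = 7/2. Opens right.
Focus is p units from the vertex along the axis: (h + p, k).

(19/2, 10)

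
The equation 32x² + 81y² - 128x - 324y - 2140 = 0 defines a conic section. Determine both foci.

Collect terms: 32(x² - 4x) + 81(y² - 4y) = 2140
Completing the square gives 32(x - 2)² + 81(y - 2)² = 2140 + 128 + 324 = 2592.
Divide through by 2592 to get (x - 2)²/81 + (y - 2)²/32 = 1.
Ellipse, center (2, 2), major axis horizontal; a² = 81, b² = 32.
c² = a² - b² = 81 - 32 = 49, so c = 7.
Foci lie on the horizontal axis through the center: (h ± c, k).

(-5, 2) and (9, 2)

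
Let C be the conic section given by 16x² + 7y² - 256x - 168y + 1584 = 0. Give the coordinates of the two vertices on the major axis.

(8, 4) and (8, 20)

Collect terms: 16(x² - 16x) + 7(y² - 24y) = -1584
16(x - 8)² + 7(y - 12)² = -1584 + 1024 + 1008 = 448
Divide by 448: (x - 8)²/28 + (y - 12)²/64 = 1
Ellipse, center (8, 12), major axis vertical; a² = 64, b² = 28.
a = 8. Vertices at (h, k ± a).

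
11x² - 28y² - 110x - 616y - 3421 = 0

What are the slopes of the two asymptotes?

Rearranging, 11(x² - 10x) -28(y² + 22y) = 3421.
11(x - 5)² -28(y + 11)² = 3421 + 275 - 3388 = 308
Divide by 308: (x - 5)²/28 - (y + 11)²/11 = 1
Hyperbola, center (5, -11), transverse axis horizontal; a² = 28, b² = 11.
For a horizontal hyperbola the asymptotes have slope ±b/a.
Here that is ±√11/2√7 = ±√77/14.

√77/14 and -√77/14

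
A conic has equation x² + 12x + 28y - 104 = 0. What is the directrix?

Only x is squared. Complete the square in x: (x + 6)² = -28(y - 5).
Vertex (-6, 5); 4p = -28 so p = -7. Opens down.
Directrix is the horizontal line y = k − p = 5 − (-7) = 12.

y = 12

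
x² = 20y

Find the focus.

(0, 5)

Vertex (0, 0); 4p = 20 so p = 5. Opens up.
Focus is p units from the vertex along the axis: (h, k + p).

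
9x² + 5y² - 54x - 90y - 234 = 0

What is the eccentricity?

e = 2/3

Group the x- and y-terms: 9(x² - 6x) + 5(y² - 18y) = 234
Complete the square in x and y: 9(x - 3)² + 5(y - 9)² = 234 + 81 + 405 = 720
Divide through by 720 to get (x - 3)²/80 + (y - 9)²/144 = 1.
Ellipse, center (3, 9), major axis vertical; a² = 144, b² = 80.
c² = a² - b² = 64, so c = 8.
e = c/a = 8/12 = 2/3.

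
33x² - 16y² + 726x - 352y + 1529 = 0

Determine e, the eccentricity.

e = 7/4

Group the x- and y-terms: 33(x² + 22x) -16(y² + 22y) = -1529
33(x + 11)² -16(y + 11)² = -1529 + 3993 - 1936 = 528
Divide by 528: (x + 11)²/16 - (y + 11)²/33 = 1
Hyperbola, center (-11, -11), transverse axis horizontal; a² = 16, b² = 33.
c² = a² + b² = 49, so c = 7.
e = c/a = 7/4.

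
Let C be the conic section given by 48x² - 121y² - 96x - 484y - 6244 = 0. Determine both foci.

(-12, -2) and (14, -2)

Rearranging, 48(x² - 2x) -121(y² + 4y) = 6244.
Complete the square in x and y: 48(x - 1)² -121(y + 2)² = 6244 + 48 - 484 = 5808
Divide through by 5808 to get (x - 1)²/121 - (y + 2)²/48 = 1.
Hyperbola, center (1, -2), transverse axis horizontal; a² = 121, b² = 48.
c² = a² + b² = 121 + 48 = 169, so c = 13.
Foci lie on the horizontal axis through the center: (h ± c, k).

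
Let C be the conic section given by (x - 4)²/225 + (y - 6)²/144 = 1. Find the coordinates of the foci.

(-5, 6) and (13, 6)

Center (4, 6). The larger denominator 225 sits under the x-term, so the major axis is horizontal; a² = 225, b² = 144.
c² = a² - b² = 225 - 144 = 81, so c = 9.
Foci lie on the horizontal axis through the center: (h ± c, k).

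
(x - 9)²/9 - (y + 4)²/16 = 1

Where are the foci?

(4, -4) and (14, -4)

Center (9, -4). The positive term is the x-term, so the transverse axis is horizontal; a² = 9, b² = 16.
c² = a² + b² = 9 + 16 = 25, so c = 5.
Foci lie on the horizontal axis through the center: (h ± c, k).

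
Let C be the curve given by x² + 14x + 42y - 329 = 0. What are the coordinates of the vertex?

Only x is squared. Complete the square in x: (x + 7)² = -42(y - 9).
Vertex (-7, 9); 4p = -42 so p = -21/2. Opens down.

(-7, 9)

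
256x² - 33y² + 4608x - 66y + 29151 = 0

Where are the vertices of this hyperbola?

Collect terms: 256(x² + 18x) -33(y² + 2y) = -29151
256(x + 9)² -33(y + 1)² = -29151 + 20736 - 33 = -8448
Dividing both sides by -8448: (y + 1)²/256 - (x + 9)²/33 = 1
Hyperbola, center (-9, -1), transverse axis vertical; a² = 256, b² = 33.
a = 16. Vertices at (h, k ± a).

(-9, -17) and (-9, 15)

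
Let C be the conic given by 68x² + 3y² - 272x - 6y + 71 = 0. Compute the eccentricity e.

e = √1105/34

Group the x- and y-terms: 68(x² - 4x) + 3(y² - 2y) = -71
68(x - 2)² + 3(y - 1)² = -71 + 272 + 3 = 204
Dividing both sides by 204: (x - 2)²/3 + (y - 1)²/68 = 1
Ellipse, center (2, 1), major axis vertical; a² = 68, b² = 3.
c² = a² - b² = 65, so c = √65.
e = c/a = √65/2√17 = √1105/34.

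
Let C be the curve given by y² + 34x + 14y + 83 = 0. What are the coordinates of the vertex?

Only y is squared. Complete the square in y: (y + 7)² = -34(x + 1).
Vertex (-1, -7); 4p = -34 so p = -17/2. Opens left.

(-1, -7)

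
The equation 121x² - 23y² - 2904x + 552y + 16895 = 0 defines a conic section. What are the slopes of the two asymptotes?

Rearranging, 121(x² - 24x) -23(y² - 24y) = -16895.
Complete the square in x and y: 121(x - 12)² -23(y - 12)² = -16895 + 17424 - 3312 = -2783
Divide through by -2783 to get (y - 12)²/121 - (x - 12)²/23 = 1.
Hyperbola, center (12, 12), transverse axis vertical; a² = 121, b² = 23.
For a vertical hyperbola the asymptotes have slope ±a/b.
Here that is ±11/√23 = ±11√23/23.

11√23/23 and -11√23/23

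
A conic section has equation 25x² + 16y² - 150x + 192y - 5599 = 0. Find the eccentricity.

Collect terms: 25(x² - 6x) + 16(y² + 12y) = 5599
25(x - 3)² + 16(y + 6)² = 5599 + 225 + 576 = 6400
Divide by 6400: (x - 3)²/256 + (y + 6)²/400 = 1
Ellipse, center (3, -6), major axis vertical; a² = 400, b² = 256.
c² = a² - b² = 144, so c = 12.
e = c/a = 12/20 = 3/5.

e = 3/5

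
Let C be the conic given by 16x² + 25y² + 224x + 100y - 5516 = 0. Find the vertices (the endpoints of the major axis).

(-27, -2) and (13, -2)

16(x² + 14x) + 25(y² + 4y) = 5516
16(x + 7)² + 25(y + 2)² = 5516 + 784 + 100 = 6400
Divide by 6400: (x + 7)²/400 + (y + 2)²/256 = 1
Ellipse, center (-7, -2), major axis horizontal; a² = 400, b² = 256.
a = 20. Vertices at (h ± a, k).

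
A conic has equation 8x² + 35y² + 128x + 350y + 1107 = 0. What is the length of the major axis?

2√35

Group the x- and y-terms: 8(x² + 16x) + 35(y² + 10y) = -1107
Complete the square: 8(x + 8)² + 35(y + 5)² = -1107 + 512 + 875 = 280
Divide through by 280 to get (x + 8)²/35 + (y + 5)²/8 = 1.
Ellipse, center (-8, -5), major axis horizontal; a² = 35, b² = 8.
a² = 35 so a = √35; the major axis has length 2a = 2√35.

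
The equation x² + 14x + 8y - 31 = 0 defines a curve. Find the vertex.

(-7, 10)

Only x is squared. Complete the square in x: (x + 7)² = -8(y - 10).
Vertex (-7, 10); 4p = -8 so p = -2. Opens down.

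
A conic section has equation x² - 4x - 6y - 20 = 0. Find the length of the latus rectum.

6

Only x is squared. Complete the square in x: (x - 2)² = 6(y + 4).
Vertex (2, -4); 4p = 6 so p = 3/2. Opens up.
Latus rectum length = |4p| = 6.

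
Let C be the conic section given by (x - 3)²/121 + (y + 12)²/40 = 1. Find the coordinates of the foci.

Center (3, -12). The larger denominator 121 sits under the x-term, so the major axis is horizontal; a² = 121, b² = 40.
c² = a² - b² = 121 - 40 = 81, so c = 9.
Foci lie on the horizontal axis through the center: (h ± c, k).

(-6, -12) and (12, -12)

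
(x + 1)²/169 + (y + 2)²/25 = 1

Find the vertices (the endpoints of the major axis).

(-14, -2) and (12, -2)

Center (-1, -2). The larger denominator 169 sits under the x-term, so the major axis is horizontal; a² = 169, b² = 25.
a = 13. Vertices at (h ± a, k).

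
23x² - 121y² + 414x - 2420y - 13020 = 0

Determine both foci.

(-21, -10) and (3, -10)

Rearranging, 23(x² + 18x) -121(y² + 20y) = 13020.
Completing the square gives 23(x + 9)² -121(y + 10)² = 13020 + 1863 - 12100 = 2783.
Divide by 2783: (x + 9)²/121 - (y + 10)²/23 = 1
Hyperbola, center (-9, -10), transverse axis horizontal; a² = 121, b² = 23.
c² = a² + b² = 121 + 23 = 144, so c = 12.
Foci lie on the horizontal axis through the center: (h ± c, k).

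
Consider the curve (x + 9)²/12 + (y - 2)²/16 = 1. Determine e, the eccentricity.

e = 1/2

Center (-9, 2). The larger denominator 16 sits under the y-term, so the major axis is vertical; a² = 16, b² = 12.
c² = a² - b² = 4, so c = 2.
e = c/a = 2/4 = 1/2.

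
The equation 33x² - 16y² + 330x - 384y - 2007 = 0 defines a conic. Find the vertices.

Group: 33(x² + 10x) -16(y² + 24y) = 2007
Completing the square gives 33(x + 5)² -16(y + 12)² = 2007 + 825 - 2304 = 528.
Divide through by 528 to get (x + 5)²/16 - (y + 12)²/33 = 1.
Hyperbola, center (-5, -12), transverse axis horizontal; a² = 16, b² = 33.
a = 4. Vertices at (h ± a, k).

(-9, -12) and (-1, -12)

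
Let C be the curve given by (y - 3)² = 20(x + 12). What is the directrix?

Vertex (-12, 3); 4p = 20 so p = 5. Opens right.
Directrix is the vertical line x = h − p = -12 − (5) = -17.

x = -17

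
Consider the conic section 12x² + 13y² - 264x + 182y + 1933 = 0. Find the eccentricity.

12(x² - 22x) + 13(y² + 14y) = -1933
12(x - 11)² + 13(y + 7)² = -1933 + 1452 + 637 = 156
Divide by 156: (x - 11)²/13 + (y + 7)²/12 = 1
Ellipse, center (11, -7), major axis horizontal; a² = 13, b² = 12.
c² = a² - b² = 1, so c = 1.
e = c/a = 1/√13 = √13/13.

e = √13/13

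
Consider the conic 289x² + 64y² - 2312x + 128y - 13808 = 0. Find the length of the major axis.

Rearranging, 289(x² - 8x) + 64(y² + 2y) = 13808.
Completing the square gives 289(x - 4)² + 64(y + 1)² = 13808 + 4624 + 64 = 18496.
Divide through by 18496 to get (x - 4)²/64 + (y + 1)²/289 = 1.
Ellipse, center (4, -1), major axis vertical; a² = 289, b² = 64.
a² = 289 so a = 17; the major axis has length 2a = 34.

34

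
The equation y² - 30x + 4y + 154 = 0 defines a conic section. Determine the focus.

Only y is squared. Complete the square in y: (y + 2)² = 30(x - 5).
Vertex (5, -2); 4p = 30 so p = 15/2. Opens right.
Focus is p units from the vertex along the axis: (h + p, k).

(25/2, -2)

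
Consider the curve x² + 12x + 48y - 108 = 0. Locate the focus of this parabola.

Only x is squared. Complete the square in x: (x + 6)² = -48(y - 3).
Vertex (-6, 3); 4p = -48 so p = -12. Opens down.
Focus is p units from the vertex along the axis: (h, k + p).

(-6, -9)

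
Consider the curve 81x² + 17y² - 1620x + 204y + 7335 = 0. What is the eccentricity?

Collect terms: 81(x² - 20x) + 17(y² + 12y) = -7335
Complete the square: 81(x - 10)² + 17(y + 6)² = -7335 + 8100 + 612 = 1377
Divide by 1377: (x - 10)²/17 + (y + 6)²/81 = 1
Ellipse, center (10, -6), major axis vertical; a² = 81, b² = 17.
c² = a² - b² = 64, so c = 8.
e = c/a = 8/9.

e = 8/9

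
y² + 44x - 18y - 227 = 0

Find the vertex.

Only y is squared. Complete the square in y: (y - 9)² = -44(x - 7).
Vertex (7, 9); 4p = -44 so p = -11. Opens left.

(7, 9)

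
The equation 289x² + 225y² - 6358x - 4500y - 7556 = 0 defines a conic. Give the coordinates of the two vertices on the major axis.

(11, -7) and (11, 27)

Collect terms: 289(x² - 22x) + 225(y² - 20y) = 7556
Complete the square: 289(x - 11)² + 225(y - 10)² = 7556 + 34969 + 22500 = 65025
Divide through by 65025 to get (x - 11)²/225 + (y - 10)²/289 = 1.
Ellipse, center (11, 10), major axis vertical; a² = 289, b² = 225.
a = 17. Vertices at (h, k ± a).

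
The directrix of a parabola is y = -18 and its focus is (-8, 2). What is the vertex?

(-8, -8)

The vertex is the midpoint between the focus and the directrix along the axis of symmetry.
Axis is vertical (directrix is horizontal). Vertex y-coordinate = (2 + (-18))/2 = -8; x-coordinate = -8.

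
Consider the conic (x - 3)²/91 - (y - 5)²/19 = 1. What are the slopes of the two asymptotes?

Center (3, 5). The positive term is the x-term, so the transverse axis is horizontal; a² = 91, b² = 19.
For a horizontal hyperbola the asymptotes have slope ±b/a.
Here that is ±√19/√91 = ±√1729/91.

√1729/91 and -√1729/91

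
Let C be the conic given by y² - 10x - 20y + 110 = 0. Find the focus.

Only y is squared. Complete the square in y: (y - 10)² = 10(x - 1).
Vertex (1, 10); 4p = 10 so p = 5/2. Opens right.
Focus is p units from the vertex along the axis: (h + p, k).

(7/2, 10)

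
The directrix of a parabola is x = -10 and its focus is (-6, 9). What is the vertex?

(-8, 9)

The vertex is the midpoint between the focus and the directrix along the axis of symmetry.
Axis is horizontal (directrix is vertical). Vertex x-coordinate = (-6 + (-10))/2 = -8; y-coordinate = 9.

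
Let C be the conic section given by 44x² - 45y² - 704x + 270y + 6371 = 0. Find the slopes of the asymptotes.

Group: 44(x² - 16x) -45(y² - 6y) = -6371
Complete the square: 44(x - 8)² -45(y - 3)² = -6371 + 2816 - 405 = -3960
Divide by -3960: (y - 3)²/88 - (x - 8)²/90 = 1
Hyperbola, center (8, 3), transverse axis vertical; a² = 88, b² = 90.
For a vertical hyperbola the asymptotes have slope ±a/b.
Here that is ±2√22/3√10 = ±2√55/15.

2√55/15 and -2√55/15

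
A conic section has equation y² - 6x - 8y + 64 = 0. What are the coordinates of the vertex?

(8, 4)

Only y is squared. Complete the square in y: (y - 4)² = 6(x - 8).
Vertex (8, 4); 4p = 6 so p = 3/2. Opens right.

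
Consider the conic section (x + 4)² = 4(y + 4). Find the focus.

Vertex (-4, -4); 4p = 4 so p = 1. Opens up.
Focus is p units from the vertex along the axis: (h, k + p).

(-4, -3)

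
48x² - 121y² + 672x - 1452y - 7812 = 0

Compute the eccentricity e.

Group: 48(x² + 14x) -121(y² + 12y) = 7812
Completing the square gives 48(x + 7)² -121(y + 6)² = 7812 + 2352 - 4356 = 5808.
Divide through by 5808 to get (x + 7)²/121 - (y + 6)²/48 = 1.
Hyperbola, center (-7, -6), transverse axis horizontal; a² = 121, b² = 48.
c² = a² + b² = 169, so c = 13.
e = c/a = 13/11.

e = 13/11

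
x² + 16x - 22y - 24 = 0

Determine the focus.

Only x is squared. Complete the square in x: (x + 8)² = 22(y + 4).
Vertex (-8, -4); 4p = 22 so p = 11/2. Opens up.
Focus is p units from the vertex along the axis: (h, k + p).

(-8, 3/2)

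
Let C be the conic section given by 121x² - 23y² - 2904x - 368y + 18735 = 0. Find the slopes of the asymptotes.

11√23/23 and -11√23/23

121(x² - 24x) -23(y² + 16y) = -18735
Completing the square gives 121(x - 12)² -23(y + 8)² = -18735 + 17424 - 1472 = -2783.
Divide by -2783: (y + 8)²/121 - (x - 12)²/23 = 1
Hyperbola, center (12, -8), transverse axis vertical; a² = 121, b² = 23.
For a vertical hyperbola the asymptotes have slope ±a/b.
Here that is ±11/√23 = ±11√23/23.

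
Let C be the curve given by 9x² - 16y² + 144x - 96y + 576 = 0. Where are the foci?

(-8, -8) and (-8, 2)

9(x² + 16x) -16(y² + 6y) = -576
Complete the square: 9(x + 8)² -16(y + 3)² = -576 + 576 - 144 = -144
Divide by -144: (y + 3)²/9 - (x + 8)²/16 = 1
Hyperbola, center (-8, -3), transverse axis vertical; a² = 9, b² = 16.
c² = a² + b² = 9 + 16 = 25, so c = 5.
Foci lie on the vertical axis through the center: (h, k ± c).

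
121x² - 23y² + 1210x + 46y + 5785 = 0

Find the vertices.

(-5, -10) and (-5, 12)

Group the x- and y-terms: 121(x² + 10x) -23(y² - 2y) = -5785
Complete the square in x and y: 121(x + 5)² -23(y - 1)² = -5785 + 3025 - 23 = -2783
Divide through by -2783 to get (y - 1)²/121 - (x + 5)²/23 = 1.
Hyperbola, center (-5, 1), transverse axis vertical; a² = 121, b² = 23.
a = 11. Vertices at (h, k ± a).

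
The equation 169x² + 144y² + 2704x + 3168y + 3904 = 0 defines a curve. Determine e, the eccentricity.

e = 5/13

169(x² + 16x) + 144(y² + 22y) = -3904
Complete the square: 169(x + 8)² + 144(y + 11)² = -3904 + 10816 + 17424 = 24336
Divide by 24336: (x + 8)²/144 + (y + 11)²/169 = 1
Ellipse, center (-8, -11), major axis vertical; a² = 169, b² = 144.
c² = a² - b² = 25, so c = 5.
e = c/a = 5/13.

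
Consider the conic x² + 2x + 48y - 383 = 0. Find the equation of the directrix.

Only x is squared. Complete the square in x: (x + 1)² = -48(y - 8).
Vertex (-1, 8); 4p = -48 so p = -12. Opens down.
Directrix is the horizontal line y = k − p = 8 − (-12) = 20.

y = 20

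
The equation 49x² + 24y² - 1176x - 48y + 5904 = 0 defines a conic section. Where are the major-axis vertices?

Group the x- and y-terms: 49(x² - 24x) + 24(y² - 2y) = -5904
Complete the square: 49(x - 12)² + 24(y - 1)² = -5904 + 7056 + 24 = 1176
Divide by 1176: (x - 12)²/24 + (y - 1)²/49 = 1
Ellipse, center (12, 1), major axis vertical; a² = 49, b² = 24.
a = 7. Vertices at (h, k ± a).

(12, -6) and (12, 8)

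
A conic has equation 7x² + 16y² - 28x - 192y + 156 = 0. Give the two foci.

(-4, 6) and (8, 6)

Collect terms: 7(x² - 4x) + 16(y² - 12y) = -156
7(x - 2)² + 16(y - 6)² = -156 + 28 + 576 = 448
Divide through by 448 to get (x - 2)²/64 + (y - 6)²/28 = 1.
Ellipse, center (2, 6), major axis horizontal; a² = 64, b² = 28.
c² = a² - b² = 64 - 28 = 36, so c = 6.
Foci lie on the horizontal axis through the center: (h ± c, k).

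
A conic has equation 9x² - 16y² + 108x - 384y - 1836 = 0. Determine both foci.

Collect terms: 9(x² + 12x) -16(y² + 24y) = 1836
Completing the square gives 9(x + 6)² -16(y + 12)² = 1836 + 324 - 2304 = -144.
Divide through by -144 to get (y + 12)²/9 - (x + 6)²/16 = 1.
Hyperbola, center (-6, -12), transverse axis vertical; a² = 9, b² = 16.
c² = a² + b² = 9 + 16 = 25, so c = 5.
Foci lie on the vertical axis through the center: (h, k ± c).

(-6, -17) and (-6, -7)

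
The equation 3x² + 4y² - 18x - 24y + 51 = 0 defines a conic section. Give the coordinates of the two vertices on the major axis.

Rearranging, 3(x² - 6x) + 4(y² - 6y) = -51.
3(x - 3)² + 4(y - 3)² = -51 + 27 + 36 = 12
Divide by 12: (x - 3)²/4 + (y - 3)²/3 = 1
Ellipse, center (3, 3), major axis horizontal; a² = 4, b² = 3.
a = 2. Vertices at (h ± a, k).

(1, 3) and (5, 3)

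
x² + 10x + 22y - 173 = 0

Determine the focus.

(-5, 7/2)

Only x is squared. Complete the square in x: (x + 5)² = -22(y - 9).
Vertex (-5, 9); 4p = -22 so p = -11/2. Opens down.
Focus is p units from the vertex along the axis: (h, k + p).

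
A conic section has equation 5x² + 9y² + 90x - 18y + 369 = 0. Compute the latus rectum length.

10/3

5(x² + 18x) + 9(y² - 2y) = -369
Complete the square in x and y: 5(x + 9)² + 9(y - 1)² = -369 + 405 + 9 = 45
Divide by 45: (x + 9)²/9 + (y - 1)²/5 = 1
Ellipse, center (-9, 1), major axis horizontal; a² = 9, b² = 5.
Latus rectum length = 2b²/a = 2·5/3 = 10/3.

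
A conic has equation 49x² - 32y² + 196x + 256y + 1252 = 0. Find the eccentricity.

e = 9/7

Rearranging, 49(x² + 4x) -32(y² - 8y) = -1252.
49(x + 2)² -32(y - 4)² = -1252 + 196 - 512 = -1568
Dividing both sides by -1568: (y - 4)²/49 - (x + 2)²/32 = 1
Hyperbola, center (-2, 4), transverse axis vertical; a² = 49, b² = 32.
c² = a² + b² = 81, so c = 9.
e = c/a = 9/7.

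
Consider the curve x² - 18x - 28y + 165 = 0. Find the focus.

Only x is squared. Complete the square in x: (x - 9)² = 28(y - 3).
Vertex (9, 3); 4p = 28 so p = 7. Opens up.
Focus is p units from the vertex along the axis: (h, k + p).

(9, 10)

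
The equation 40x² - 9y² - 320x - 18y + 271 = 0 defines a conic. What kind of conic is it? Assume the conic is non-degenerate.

No xy term. Coefficients of x² and y² are A = 40, C = -9.
A and C have opposite signs ⇒ hyperbola.

hyperbola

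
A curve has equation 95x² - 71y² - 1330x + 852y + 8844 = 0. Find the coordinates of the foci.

(7, 6 - √166) and (7, 6 + √166)

Group the x- and y-terms: 95(x² - 14x) -71(y² - 12y) = -8844
95(x - 7)² -71(y - 6)² = -8844 + 4655 - 2556 = -6745
Divide by -6745: (y - 6)²/95 - (x - 7)²/71 = 1
Hyperbola, center (7, 6), transverse axis vertical; a² = 95, b² = 71.
c² = a² + b² = 95 + 71 = 166, so c = √166.
Foci lie on the vertical axis through the center: (h, k ± c).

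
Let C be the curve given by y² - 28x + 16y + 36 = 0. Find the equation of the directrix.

Only y is squared. Complete the square in y: (y + 8)² = 28(x + 1).
Vertex (-1, -8); 4p = 28 so p = 7. Opens right.
Directrix is the vertical line x = h − p = -1 − (7) = -8.

x = -8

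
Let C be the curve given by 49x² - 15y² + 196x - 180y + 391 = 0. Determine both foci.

(-2, -14) and (-2, 2)

Group: 49(x² + 4x) -15(y² + 12y) = -391
Complete the square in x and y: 49(x + 2)² -15(y + 6)² = -391 + 196 - 540 = -735
Divide through by -735 to get (y + 6)²/49 - (x + 2)²/15 = 1.
Hyperbola, center (-2, -6), transverse axis vertical; a² = 49, b² = 15.
c² = a² + b² = 49 + 15 = 64, so c = 8.
Foci lie on the vertical axis through the center: (h, k ± c).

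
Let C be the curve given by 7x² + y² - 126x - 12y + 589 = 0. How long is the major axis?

2√14

Group the x- and y-terms: 7(x² - 18x) + (y² - 12y) = -589
7(x - 9)² + (y - 6)² = -589 + 567 + 36 = 14
Divide by 14: (x - 9)²/2 + (y - 6)²/14 = 1
Ellipse, center (9, 6), major axis vertical; a² = 14, b² = 2.
a² = 14 so a = √14; the major axis has length 2a = 2√14.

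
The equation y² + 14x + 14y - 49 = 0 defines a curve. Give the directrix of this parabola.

Only y is squared. Complete the square in y: (y + 7)² = -14(x - 7).
Vertex (7, -7); 4p = -14 so p = -7/2. Opens left.
Directrix is the vertical line x = h − p = 7 − (-7/2) = 21/2.

x = 21/2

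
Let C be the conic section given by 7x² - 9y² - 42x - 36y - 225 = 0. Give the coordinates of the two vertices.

7(x² - 6x) -9(y² + 4y) = 225
7(x - 3)² -9(y + 2)² = 225 + 63 - 36 = 252
Divide by 252: (x - 3)²/36 - (y + 2)²/28 = 1
Hyperbola, center (3, -2), transverse axis horizontal; a² = 36, b² = 28.
a = 6. Vertices at (h ± a, k).

(-3, -2) and (9, -2)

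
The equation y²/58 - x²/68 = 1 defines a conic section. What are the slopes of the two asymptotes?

√986/34 and -√986/34

Center (0, 0). The positive term is the y-term, so the transverse axis is vertical; a² = 58, b² = 68.
For a vertical hyperbola the asymptotes have slope ±a/b.
Here that is ±√58/2√17 = ±√986/34.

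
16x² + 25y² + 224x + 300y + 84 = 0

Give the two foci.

Group: 16(x² + 14x) + 25(y² + 12y) = -84
Complete the square: 16(x + 7)² + 25(y + 6)² = -84 + 784 + 900 = 1600
Divide through by 1600 to get (x + 7)²/100 + (y + 6)²/64 = 1.
Ellipse, center (-7, -6), major axis horizontal; a² = 100, b² = 64.
c² = a² - b² = 100 - 64 = 36, so c = 6.
Foci lie on the horizontal axis through the center: (h ± c, k).

(-13, -6) and (-1, -6)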